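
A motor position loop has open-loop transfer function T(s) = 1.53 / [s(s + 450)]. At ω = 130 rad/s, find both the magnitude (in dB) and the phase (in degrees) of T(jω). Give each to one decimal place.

|j130 + 450| = √(130² + 450²) = 468.4
|j130| = 130
|T(j130)| = 1.53 / (468.4 × 130) = 2.5126e-05
20 log₁₀(2.5126e-05) = -92.00 dB
∠(j130 + 450) = arctan(130/450) = 16.11°
∠(j130) = 90.00°
∠T(j130) = − (16.11° + 90.00°) = -106.11°

|T| = -92.0 dB, ∠T = -106.1°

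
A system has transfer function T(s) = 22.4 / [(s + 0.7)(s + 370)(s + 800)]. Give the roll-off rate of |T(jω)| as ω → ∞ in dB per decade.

With 0 zeros and 3 poles, the high-frequency asymptotic slope is 20 × (0 − 3) = -60 dB/decade.

-60 dB/decade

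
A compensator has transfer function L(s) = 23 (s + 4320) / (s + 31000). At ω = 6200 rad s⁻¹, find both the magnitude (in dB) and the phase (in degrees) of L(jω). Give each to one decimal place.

|j6200 + 4320| = √(6200² + 4320²) = 7557
|j6200 + 31000| = √(6200² + 31000²) = 3.161e+04
|L(j6200)| = 23 × 7557 / 3.161e+04 = 5.4976
20 log₁₀(5.4976) = 14.80 dB
∠(j6200 + 4320) = arctan(6200/4320) = 55.13°
∠(j6200 + 31000) = arctan(6200/31000) = 11.31°
∠L(j6200) = 55.13° − 11.31° = 43.82°

|L| = 14.8 dB, ∠L = 43.8°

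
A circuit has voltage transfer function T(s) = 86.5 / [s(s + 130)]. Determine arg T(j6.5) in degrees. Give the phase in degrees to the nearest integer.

-93 deg

∠(j6.5 + 130) = arctan(6.5/130) = 2.86°
∠(j6.5) = 90.00°
∠T(j6.5) = − (2.86° + 90.00°) = -92.86°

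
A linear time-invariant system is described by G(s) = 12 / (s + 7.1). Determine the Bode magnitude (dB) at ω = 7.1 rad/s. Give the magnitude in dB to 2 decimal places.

|j7.1 + 7.1| = √(7.1² + 7.1²) = 10.04
|G(j7.1)| = 12 / 10.04 = 1.1951
20 log₁₀(1.1951) = 1.548 dB

1.55 dB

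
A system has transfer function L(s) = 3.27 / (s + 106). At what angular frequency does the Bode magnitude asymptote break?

106 rad/s

The single real pole at s = −106 gives a corner at ω = 106 rad/s.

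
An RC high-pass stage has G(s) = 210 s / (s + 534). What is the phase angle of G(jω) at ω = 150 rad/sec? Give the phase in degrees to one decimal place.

74.3°

∠(j150) = 90.00°
∠(j150 + 534) = arctan(150/534) = 15.69°
∠G(j150) = 90.00° − 15.69° = 74.31°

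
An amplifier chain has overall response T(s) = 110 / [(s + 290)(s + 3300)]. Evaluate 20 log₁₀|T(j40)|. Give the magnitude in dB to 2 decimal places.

-78.87 dB

|j40 + 290| = √(40² + 290²) = 292.7
|j40 + 3300| = √(40² + 3300²) = 3300
|T(j40)| = 110 / (292.7 × 3300) = 0.00011386
20 log₁₀(0.00011386) = -78.873 dB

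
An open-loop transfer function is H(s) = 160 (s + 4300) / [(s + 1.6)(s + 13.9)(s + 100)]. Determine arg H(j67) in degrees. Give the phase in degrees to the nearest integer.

∠(j67 + 4300) = arctan(67/4300) = 0.89°
∠(j67 + 1.6) = arctan(67/1.6) = 88.63°
∠(j67 + 13.9) = arctan(67/13.9) = 78.28°
∠(j67 + 100) = arctan(67/100) = 33.82°
∠H(j67) = 0.89° − (88.63° + 78.28° + 33.82°) = -199.84°

-200°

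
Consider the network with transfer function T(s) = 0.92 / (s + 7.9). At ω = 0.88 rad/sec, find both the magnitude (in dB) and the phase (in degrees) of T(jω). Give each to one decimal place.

|T| = -18.7 dB, ∠T = -6.4°

|j0.88 + 7.9| = √(0.88² + 7.9²) = 7.949
|T(j0.88)| = 0.92 / 7.949 = 0.11574
20 log₁₀(0.11574) = -18.73 dB
∠(j0.88 + 7.9) = arctan(0.88/7.9) = 6.36°
∠T(j0.88) = −6.36° = -6.36°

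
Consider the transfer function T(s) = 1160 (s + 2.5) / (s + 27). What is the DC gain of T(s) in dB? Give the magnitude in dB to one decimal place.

T(0) = 1160 × 2.5 / 27 = 107.41
20 log₁₀(107.41) = 40.62 dB

40.6 dB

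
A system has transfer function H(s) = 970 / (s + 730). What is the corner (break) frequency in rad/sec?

The single real pole at s = −730 gives a corner at ω = 730 rad/sec.

730 rad/sec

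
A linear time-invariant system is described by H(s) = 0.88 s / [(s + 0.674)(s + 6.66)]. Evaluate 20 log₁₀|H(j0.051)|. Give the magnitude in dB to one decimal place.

|j0.051| = 0.051
|j0.051 + 0.674| = √(0.051² + 0.674²) = 0.6759
|j0.051 + 6.66| = √(0.051² + 6.66²) = 6.66
|H(j0.051)| = 0.88 × 0.051 / (0.6759 × 6.66) = 0.0099693
20 log₁₀(0.0099693) = -40.03 dB

-40.0 dB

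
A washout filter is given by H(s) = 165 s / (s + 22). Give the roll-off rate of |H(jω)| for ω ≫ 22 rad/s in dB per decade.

0 dB/decade

With 1 zero and 1 pole, the high-frequency asymptotic slope is 20 × (1 − 1) = 0 dB/decade.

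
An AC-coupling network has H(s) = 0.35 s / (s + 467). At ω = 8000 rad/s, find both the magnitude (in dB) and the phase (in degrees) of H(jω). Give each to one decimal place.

|j8000| = 8000
|j8000 + 467| = √(8000² + 467²) = 8014
|H(j8000)| = 0.35 × 8000 / 8014 = 0.34941
20 log₁₀(0.34941) = -9.13 dB
∠(j8000) = 90.00°
∠(j8000 + 467) = arctan(8000/467) = 86.66°
∠H(j8000) = 90.00° − 86.66° = 3.34°

|H| = -9.1 dB, ∠H = 3.3°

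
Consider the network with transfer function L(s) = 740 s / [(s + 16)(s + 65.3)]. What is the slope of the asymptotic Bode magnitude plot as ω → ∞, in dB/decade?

-20 dB/decade

With 1 zero and 2 poles, the high-frequency asymptotic slope is 20 × (1 − 2) = -20 dB/decade.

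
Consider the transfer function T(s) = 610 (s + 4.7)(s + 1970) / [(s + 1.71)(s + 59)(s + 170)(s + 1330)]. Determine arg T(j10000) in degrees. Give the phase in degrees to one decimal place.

-182.3°

∠(j10000 + 4.7) = arctan(10000/4.7) = 89.97°
∠(j10000 + 1970) = arctan(10000/1970) = 78.86°
∠(j10000 + 1.71) = arctan(10000/1.71) = 89.99°
∠(j10000 + 59) = arctan(10000/59) = 89.66°
∠(j10000 + 170) = arctan(10000/170) = 89.03°
∠(j10000 + 1330) = arctan(10000/1330) = 82.42°
∠T(j10000) = 89.97° + 78.86° − (89.99° + 89.66° + 89.03° + 82.42°) = -182.27°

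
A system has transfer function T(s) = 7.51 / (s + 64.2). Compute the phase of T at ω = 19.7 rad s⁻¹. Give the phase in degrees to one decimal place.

∠(j19.7 + 64.2) = arctan(19.7/64.2) = 17.06°
∠T(j19.7) = −17.06° = -17.06°

-17.1°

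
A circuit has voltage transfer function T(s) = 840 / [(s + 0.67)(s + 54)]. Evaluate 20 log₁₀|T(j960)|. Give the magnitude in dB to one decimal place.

-60.8 dB

|j960 + 0.67| = √(960² + 0.67²) = 960
|j960 + 54| = √(960² + 54²) = 961.5
|T(j960)| = 840 / (960 × 961.5) = 0.00091002
20 log₁₀(0.00091002) = -60.82 dB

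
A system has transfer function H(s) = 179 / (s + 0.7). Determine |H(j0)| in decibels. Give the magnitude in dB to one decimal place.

H(0) = 179 / 0.7 = 255.71
20 log₁₀(255.71) = 48.16 dB

48.2 dB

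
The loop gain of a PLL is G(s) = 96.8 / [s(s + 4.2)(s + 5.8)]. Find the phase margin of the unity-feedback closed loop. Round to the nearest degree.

Gain crossover: |G(jω)| = 1 at ω ≈ 2.92 rad/s.
∠G(j2.92) = −90° − arctan(2.92/4.2) − arctan(2.92/5.8) ≈ -151.47°
PM = 180° + (-151.47°) = 28.53°

29°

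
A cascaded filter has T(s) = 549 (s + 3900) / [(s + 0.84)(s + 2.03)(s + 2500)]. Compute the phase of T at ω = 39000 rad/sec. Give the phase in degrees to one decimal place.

∠(j39000 + 3900) = arctan(39000/3900) = 84.29°
∠(j39000 + 0.84) = arctan(39000/0.84) = 90.00°
∠(j39000 + 2.03) = arctan(39000/2.03) = 90.00°
∠(j39000 + 2500) = arctan(39000/2500) = 86.33°
∠T(j39000) = 84.29° − (90.00° + 90.00° + 86.33°) = -182.04°

-182.0°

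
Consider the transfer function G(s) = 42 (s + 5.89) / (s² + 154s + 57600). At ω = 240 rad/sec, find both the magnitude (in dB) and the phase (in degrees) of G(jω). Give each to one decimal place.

|G| = -11.3 dB, ∠G = -1.4°

|j240 + 5.89| = √(240² + 5.89²) = 240.1
|(j240)² + 154(j240) + 57600| = |0 + j36960| = 3.696e+04
|G(j240)| = 42 × 240.1 / 3.696e+04 = 0.27281
20 log₁₀(0.27281) = -11.28 dB
∠(j240 + 5.89) = arctan(240/5.89) = 88.59°
∠[(j240)² + 154(j240) + 57600] = ∠[0 + j36960] = 90.00°
∠G(j240) = 88.59° − 90.00° = -1.41°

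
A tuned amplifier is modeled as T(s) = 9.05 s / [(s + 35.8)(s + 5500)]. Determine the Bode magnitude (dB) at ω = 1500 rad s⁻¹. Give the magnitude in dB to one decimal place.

|j1500| = 1500
|j1500 + 35.8| = √(1500² + 35.8²) = 1500
|j1500 + 5500| = √(1500² + 5500²) = 5701
|T(j1500)| = 9.05 × 1500 / (1500 × 5701) = 0.001587
20 log₁₀(0.001587) = -55.99 dB

-56.0 dB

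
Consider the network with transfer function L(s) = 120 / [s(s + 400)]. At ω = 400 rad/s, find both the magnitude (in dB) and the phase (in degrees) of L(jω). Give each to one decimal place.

|j400 + 400| = √(400² + 400²) = 565.7
|j400| = 400
|L(j400)| = 120 / (565.7 × 400) = 0.00053033
20 log₁₀(0.00053033) = -65.51 dB
∠(j400 + 400) = arctan(400/400) = 45.00°
∠(j400) = 90.00°
∠L(j400) = − (45.00° + 90.00°) = -135.00°

|L| = -65.5 dB, ∠L = -135.0°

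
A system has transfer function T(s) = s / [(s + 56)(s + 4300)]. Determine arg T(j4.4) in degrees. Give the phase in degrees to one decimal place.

∠(j4.4) = 90.00°
∠(j4.4 + 56) = arctan(4.4/56) = 4.49°
∠(j4.4 + 4300) = arctan(4.4/4300) = 0.06°
∠T(j4.4) = 90.00° − (4.49° + 0.06°) = 85.45°

85.4°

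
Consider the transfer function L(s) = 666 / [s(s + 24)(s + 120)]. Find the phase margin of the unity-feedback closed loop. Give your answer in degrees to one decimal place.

Gain crossover: |L(jω)| = 1 at ω ≈ 0.231 rad/s.
∠L(j0.231) = −90° − arctan(0.231/24) − arctan(0.231/120) ≈ -90.66°
PM = 180° + (-90.66°) = 89.34°

89.3°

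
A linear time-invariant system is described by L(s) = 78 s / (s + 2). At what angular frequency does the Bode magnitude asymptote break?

2 rad/s

The single real pole at s = −2 gives a corner at ω = 2 rad/s.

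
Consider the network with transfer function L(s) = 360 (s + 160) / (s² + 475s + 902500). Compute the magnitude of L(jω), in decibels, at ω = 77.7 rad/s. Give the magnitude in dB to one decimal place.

-22.9 dB

|j77.7 + 160| = √(77.7² + 160²) = 177.9
|(j77.7)² + 475(j77.7) + 902500| = |8.9646e+05 + j36908| = 8.972e+05
|L(j77.7)| = 360 × 177.9 / 8.972e+05 = 0.071368
20 log₁₀(0.071368) = -22.93 dB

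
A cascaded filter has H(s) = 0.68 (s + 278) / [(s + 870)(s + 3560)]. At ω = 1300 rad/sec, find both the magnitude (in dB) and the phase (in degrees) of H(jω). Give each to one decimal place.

|H| = -76.3 dB, ∠H = 1.7°

|j1300 + 278| = √(1300² + 278²) = 1329
|j1300 + 870| = √(1300² + 870²) = 1564
|j1300 + 3560| = √(1300² + 3560²) = 3790
|H(j1300)| = 0.68 × 1329 / (1564 × 3790) = 0.00015248
20 log₁₀(0.00015248) = -76.34 dB
∠(j1300 + 278) = arctan(1300/278) = 77.93°
∠(j1300 + 870) = arctan(1300/870) = 56.21°
∠(j1300 + 3560) = arctan(1300/3560) = 20.06°
∠H(j1300) = 77.93° − (56.21° + 20.06°) = 1.66°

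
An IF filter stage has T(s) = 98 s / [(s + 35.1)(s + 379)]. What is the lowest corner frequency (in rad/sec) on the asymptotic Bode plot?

35.1 rad/sec

Break frequencies occur at each pole and zero magnitude: 35.1 rad/sec, 379 rad/sec.
The lowest is 35.1 rad/sec.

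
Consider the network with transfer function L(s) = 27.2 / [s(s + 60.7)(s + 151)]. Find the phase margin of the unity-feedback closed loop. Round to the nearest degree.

90°

Gain crossover: |L(jω)| = 1 at ω ≈ 0.00297 rad/s.
∠L(j0.00297) = −90° − arctan(0.00297/60.7) − arctan(0.00297/151) ≈ -90.00°
PM = 180° + (-90.00°) = 90.00°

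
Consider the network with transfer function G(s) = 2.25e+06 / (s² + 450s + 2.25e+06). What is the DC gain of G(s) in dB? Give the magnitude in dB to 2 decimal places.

0.00 dB

G(0) = 2.25e+06 / 2.25e+06 = 1
20 log₁₀(1) = 0.000 dB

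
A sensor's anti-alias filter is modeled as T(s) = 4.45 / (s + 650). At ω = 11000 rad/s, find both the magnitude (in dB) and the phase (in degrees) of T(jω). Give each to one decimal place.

|j11000 + 650| = √(11000² + 650²) = 1.102e+04
|T(j11000)| = 4.45 / 1.102e+04 = 0.00040384
20 log₁₀(0.00040384) = -67.88 dB
∠(j11000 + 650) = arctan(11000/650) = 86.62°
∠T(j11000) = −86.62° = -86.62°

|T| = -67.9 dB, ∠T = -86.6 deg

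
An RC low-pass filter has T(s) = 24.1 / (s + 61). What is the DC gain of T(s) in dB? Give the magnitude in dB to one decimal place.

T(0) = 24.1 / 61 = 0.39508
20 log₁₀(0.39508) = -8.07 dB

-8.1 dB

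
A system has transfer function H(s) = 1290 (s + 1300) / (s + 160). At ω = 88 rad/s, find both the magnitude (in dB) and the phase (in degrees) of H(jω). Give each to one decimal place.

|j88 + 1300| = √(88² + 1300²) = 1303
|j88 + 160| = √(88² + 160²) = 182.6
|H(j88)| = 1290 × 1303 / 182.6 = 9204.9
20 log₁₀(9204.9) = 79.28 dB
∠(j88 + 1300) = arctan(88/1300) = 3.87°
∠(j88 + 160) = arctan(88/160) = 28.81°
∠H(j88) = 3.87° − 28.81° = -24.94°

|H| = 79.3 dB, ∠H = -24.9°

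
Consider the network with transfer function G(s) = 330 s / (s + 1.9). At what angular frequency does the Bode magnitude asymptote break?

The single real pole at s = −1.9 gives a corner at ω = 1.9 rad/s.

1.9 rad/s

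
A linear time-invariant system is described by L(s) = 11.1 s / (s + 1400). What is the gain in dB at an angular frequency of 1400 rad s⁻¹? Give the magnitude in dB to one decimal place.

17.9 dB

|j1400| = 1400
|j1400 + 1400| = √(1400² + 1400²) = 1980
|L(j1400)| = 11.1 × 1400 / 1980 = 7.8489
20 log₁₀(7.8489) = 17.90 dB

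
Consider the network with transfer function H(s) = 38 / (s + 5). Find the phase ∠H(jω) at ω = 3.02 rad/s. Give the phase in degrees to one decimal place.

-31.1°

∠(j3.02 + 5) = arctan(3.02/5) = 31.13°
∠H(j3.02) = −31.13° = -31.13°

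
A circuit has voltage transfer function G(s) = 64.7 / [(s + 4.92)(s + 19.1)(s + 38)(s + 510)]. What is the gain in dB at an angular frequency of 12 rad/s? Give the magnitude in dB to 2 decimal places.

|j12 + 4.92| = √(12² + 4.92²) = 12.97
|j12 + 19.1| = √(12² + 19.1²) = 22.56
|j12 + 38| = √(12² + 38²) = 39.85
|j12 + 510| = √(12² + 510²) = 510.1
|G(j12)| = 64.7 / (12.97 × 22.56 × 39.85 × 510.1) = 1.0879e-05
20 log₁₀(1.0879e-05) = -99.268 dB

-99.27 dB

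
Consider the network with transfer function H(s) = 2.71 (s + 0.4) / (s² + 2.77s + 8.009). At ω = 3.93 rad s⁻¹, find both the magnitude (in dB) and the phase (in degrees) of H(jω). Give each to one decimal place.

|H| = -1.8 dB, ∠H = -40.1°

|j3.93 + 0.4| = √(3.93² + 0.4²) = 3.95
|(j3.93)² + 2.77(j3.93) + 8.009| = |-7.4359 + j10.886| = 13.18
|H(j3.93)| = 2.71 × 3.95 / 13.18 = 0.81204
20 log₁₀(0.81204) = -1.81 dB
∠(j3.93 + 0.4) = arctan(3.93/0.4) = 84.19°
∠[(j3.93)² + 2.77(j3.93) + 8.009] = ∠[-7.4359 + j10.886] = 124.34°
∠H(j3.93) = 84.19° − 124.34° = -40.15°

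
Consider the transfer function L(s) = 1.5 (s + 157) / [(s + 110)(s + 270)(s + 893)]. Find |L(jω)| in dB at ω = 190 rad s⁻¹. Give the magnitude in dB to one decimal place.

-105.1 dB

|j190 + 157| = √(190² + 157²) = 246.5
|j190 + 110| = √(190² + 110²) = 219.5
|j190 + 270| = √(190² + 270²) = 330.2
|j190 + 893| = √(190² + 893²) = 913
|L(j190)| = 1.5 × 246.5 / (219.5 × 330.2 × 913) = 5.5867e-06
20 log₁₀(5.5867e-06) = -105.06 dB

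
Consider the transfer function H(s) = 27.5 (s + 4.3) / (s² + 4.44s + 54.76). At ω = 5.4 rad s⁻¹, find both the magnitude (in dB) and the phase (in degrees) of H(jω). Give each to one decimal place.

|j5.4 + 4.3| = √(5.4² + 4.3²) = 6.903
|(j5.4)² + 4.44(j5.4) + 54.76| = |25.6 + j23.976| = 35.07
|H(j5.4)| = 27.5 × 6.903 / 35.07 = 5.4122
20 log₁₀(5.4122) = 14.67 dB
∠(j5.4 + 4.3) = arctan(5.4/4.3) = 51.47°
∠[(j5.4)² + 4.44(j5.4) + 54.76] = ∠[25.6 + j23.976] = 43.12°
∠H(j5.4) = 51.47° − 43.12° = 8.35°

|H| = 14.7 dB, ∠H = 8.3 deg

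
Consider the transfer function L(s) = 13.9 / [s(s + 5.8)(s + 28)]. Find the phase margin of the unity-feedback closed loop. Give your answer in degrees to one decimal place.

Gain crossover: |L(jω)| = 1 at ω ≈ 0.0856 rad/sec.
∠L(j0.0856) = −90° − arctan(0.0856/5.8) − arctan(0.0856/28) ≈ -91.02°
PM = 180° + (-91.02°) = 88.98°

89.0°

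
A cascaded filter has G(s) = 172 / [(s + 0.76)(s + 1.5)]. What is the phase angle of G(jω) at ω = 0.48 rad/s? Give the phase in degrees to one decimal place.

∠(j0.48 + 0.76) = arctan(0.48/0.76) = 32.28°
∠(j0.48 + 1.5) = arctan(0.48/1.5) = 17.74°
∠G(j0.48) = − (32.28° + 17.74°) = -50.02°

-50.0°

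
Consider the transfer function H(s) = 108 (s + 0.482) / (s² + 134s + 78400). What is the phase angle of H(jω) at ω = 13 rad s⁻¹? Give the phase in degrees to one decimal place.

86.6°

∠(j13 + 0.482) = arctan(13/0.482) = 87.88°
∠[(j13)² + 134(j13) + 78400] = ∠[78231 + j1742] = 1.28°
∠H(j13) = 87.88° − 1.28° = 86.60°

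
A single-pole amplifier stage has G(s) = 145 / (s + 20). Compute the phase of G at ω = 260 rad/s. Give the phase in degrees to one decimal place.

∠(j260 + 20) = arctan(260/20) = 85.60°
∠G(j260) = −85.60° = -85.60°

-85.6 deg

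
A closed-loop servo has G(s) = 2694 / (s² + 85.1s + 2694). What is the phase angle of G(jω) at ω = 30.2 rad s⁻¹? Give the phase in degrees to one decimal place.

-55.3°

∠[(j30.2)² + 85.1(j30.2) + 2694] = ∠[1782 + j2570] = 55.26°
∠G(j30.2) = −55.26° = -55.26°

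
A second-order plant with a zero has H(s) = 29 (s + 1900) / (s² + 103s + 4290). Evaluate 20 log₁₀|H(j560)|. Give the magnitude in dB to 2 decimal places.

|j560 + 1900| = √(560² + 1900²) = 1981
|(j560)² + 103(j560) + 4290| = |-3.0931e+05 + j57680| = 3.146e+05
|H(j560)| = 29 × 1981 / 3.146e+05 = 0.18257
20 log₁₀(0.18257) = -14.772 dB

-14.77 dB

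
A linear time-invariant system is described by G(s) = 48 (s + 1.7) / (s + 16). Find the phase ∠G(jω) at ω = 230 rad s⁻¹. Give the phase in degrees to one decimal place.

3.6 deg

∠(j230 + 1.7) = arctan(230/1.7) = 89.58°
∠(j230 + 16) = arctan(230/16) = 86.02°
∠G(j230) = 89.58° − 86.02° = 3.56°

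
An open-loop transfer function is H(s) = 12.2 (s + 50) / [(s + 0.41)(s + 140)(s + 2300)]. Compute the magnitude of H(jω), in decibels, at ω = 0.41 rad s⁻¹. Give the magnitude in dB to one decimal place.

|j0.41 + 50| = √(0.41² + 50²) = 50
|j0.41 + 0.41| = √(0.41² + 0.41²) = 0.5798
|j0.41 + 140| = √(0.41² + 140²) = 140
|j0.41 + 2300| = √(0.41² + 2300²) = 2300
|H(j0.41)| = 12.2 × 50 / (0.5798 × 140 × 2300) = 0.0032673
20 log₁₀(0.0032673) = -49.72 dB

-49.7 dB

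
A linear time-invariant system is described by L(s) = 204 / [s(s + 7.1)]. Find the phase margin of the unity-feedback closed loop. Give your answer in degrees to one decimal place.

Gain crossover: |L(jω)| = 1 at ω ≈ 13.4 rad/s.
∠L(j13.4) = −90° − arctan(13.4/7.1) ≈ -152.13°
PM = 180° + (-152.13°) = 27.87°

27.9°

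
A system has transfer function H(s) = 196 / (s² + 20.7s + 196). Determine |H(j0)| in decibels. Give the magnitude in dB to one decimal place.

0.0 dB

H(0) = 196 / 196 = 1
20 log₁₀(1) = 0.00 dB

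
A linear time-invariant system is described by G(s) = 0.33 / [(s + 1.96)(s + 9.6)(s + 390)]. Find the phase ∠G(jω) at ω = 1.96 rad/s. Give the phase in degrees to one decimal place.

∠(j1.96 + 1.96) = arctan(1.96/1.96) = 45.00°
∠(j1.96 + 9.6) = arctan(1.96/9.6) = 11.54°
∠(j1.96 + 390) = arctan(1.96/390) = 0.29°
∠G(j1.96) = − (45.00° + 11.54° + 0.29°) = -56.83°

-56.8°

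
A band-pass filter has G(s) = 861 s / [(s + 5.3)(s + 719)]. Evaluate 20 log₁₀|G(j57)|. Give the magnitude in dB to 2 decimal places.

|j57| = 57
|j57 + 5.3| = √(57² + 5.3²) = 57.25
|j57 + 719| = √(57² + 719²) = 721.3
|G(j57)| = 861 × 57 / (57.25 × 721.3) = 1.1886
20 log₁₀(1.1886) = 1.501 dB

1.50 dB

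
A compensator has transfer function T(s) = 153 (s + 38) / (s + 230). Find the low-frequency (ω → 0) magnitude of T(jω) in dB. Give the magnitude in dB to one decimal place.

T(0) = 153 × 38 / 230 = 25.278
20 log₁₀(25.278) = 28.05 dB

28.1 dB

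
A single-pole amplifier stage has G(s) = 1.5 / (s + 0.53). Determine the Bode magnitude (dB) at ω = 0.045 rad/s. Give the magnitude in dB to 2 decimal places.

|j0.045 + 0.53| = √(0.045² + 0.53²) = 0.5319
|G(j0.045)| = 1.5 / 0.5319 = 2.82
20 log₁₀(2.82) = 9.005 dB

9.01 dB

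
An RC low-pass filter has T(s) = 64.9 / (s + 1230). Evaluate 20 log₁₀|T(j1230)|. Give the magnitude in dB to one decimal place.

|j1230 + 1230| = √(1230² + 1230²) = 1739
|T(j1230)| = 64.9 / 1739 = 0.03731
20 log₁₀(0.03731) = -28.56 dB

-28.6 dB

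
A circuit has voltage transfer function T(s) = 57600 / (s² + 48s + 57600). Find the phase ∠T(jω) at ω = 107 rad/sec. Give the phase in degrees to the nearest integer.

∠[(j107)² + 48(j107) + 57600] = ∠[46151 + j5136] = 6.35°
∠T(j107) = −6.35° = -6.35°

-6°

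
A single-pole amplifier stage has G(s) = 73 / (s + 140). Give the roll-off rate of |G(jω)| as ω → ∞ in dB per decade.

With 0 zeros and 1 pole, the high-frequency asymptotic slope is 20 × (0 − 1) = -20 dB/decade.

-20 dB/decade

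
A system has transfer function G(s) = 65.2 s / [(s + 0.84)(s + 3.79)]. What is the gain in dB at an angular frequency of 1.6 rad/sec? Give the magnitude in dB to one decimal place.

|j1.6| = 1.6
|j1.6 + 0.84| = √(1.6² + 0.84²) = 1.807
|j1.6 + 3.79| = √(1.6² + 3.79²) = 4.114
|G(j1.6)| = 65.2 × 1.6 / (1.807 × 4.114) = 14.032
20 log₁₀(14.032) = 22.94 dB

22.9 dB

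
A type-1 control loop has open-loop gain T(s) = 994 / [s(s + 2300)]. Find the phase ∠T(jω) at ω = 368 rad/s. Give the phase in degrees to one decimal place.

-99.1°

∠(j368 + 2300) = arctan(368/2300) = 9.09°
∠(j368) = 90.00°
∠T(j368) = − (9.09° + 90.00°) = -99.09°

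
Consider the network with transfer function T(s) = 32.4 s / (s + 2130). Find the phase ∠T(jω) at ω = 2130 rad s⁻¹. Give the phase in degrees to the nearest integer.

45 deg

∠(j2130) = 90.00°
∠(j2130 + 2130) = arctan(2130/2130) = 45.00°
∠T(j2130) = 90.00° − 45.00° = 45.00°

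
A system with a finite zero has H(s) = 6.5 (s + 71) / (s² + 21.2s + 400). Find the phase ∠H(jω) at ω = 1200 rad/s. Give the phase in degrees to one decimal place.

∠(j1200 + 71) = arctan(1200/71) = 86.61°
∠[(j1200)² + 21.2(j1200) + 400] = ∠[-1.4396e+06 + j25440] = 178.99°
∠H(j1200) = 86.61° − 178.99° = -92.37°

-92.4 deg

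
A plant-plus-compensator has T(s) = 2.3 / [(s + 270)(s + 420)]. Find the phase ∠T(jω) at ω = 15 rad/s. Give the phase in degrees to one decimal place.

∠(j15 + 270) = arctan(15/270) = 3.18°
∠(j15 + 420) = arctan(15/420) = 2.05°
∠T(j15) = − (3.18° + 2.05°) = -5.23°

-5.2°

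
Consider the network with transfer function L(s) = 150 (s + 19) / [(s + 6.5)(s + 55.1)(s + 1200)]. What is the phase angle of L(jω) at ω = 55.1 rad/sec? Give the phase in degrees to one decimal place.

-59.9 deg

∠(j55.1 + 19) = arctan(55.1/19) = 70.97°
∠(j55.1 + 6.5) = arctan(55.1/6.5) = 83.27°
∠(j55.1 + 55.1) = arctan(55.1/55.1) = 45.00°
∠(j55.1 + 1200) = arctan(55.1/1200) = 2.63°
∠L(j55.1) = 70.97° − (83.27° + 45.00° + 2.63°) = -59.93°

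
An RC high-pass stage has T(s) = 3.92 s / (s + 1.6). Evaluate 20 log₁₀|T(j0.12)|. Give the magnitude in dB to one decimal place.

|j0.12| = 0.12
|j0.12 + 1.6| = √(0.12² + 1.6²) = 1.604
|T(j0.12)| = 3.92 × 0.12 / 1.604 = 0.29318
20 log₁₀(0.29318) = -10.66 dB

-10.7 dB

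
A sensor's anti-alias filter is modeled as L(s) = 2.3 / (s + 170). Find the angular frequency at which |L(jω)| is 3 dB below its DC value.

For a single-pole low-pass, the −3 dB point is at the pole: ω = 170 rad/s.

170 rad/s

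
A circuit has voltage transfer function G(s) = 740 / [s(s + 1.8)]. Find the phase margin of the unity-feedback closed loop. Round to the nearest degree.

Gain crossover: |G(jω)| = 1 at ω ≈ 27.2 rad/s.
∠G(j27.2) = −90° − arctan(27.2/1.8) ≈ -176.21°
PM = 180° + (-176.21°) = 3.79°

4°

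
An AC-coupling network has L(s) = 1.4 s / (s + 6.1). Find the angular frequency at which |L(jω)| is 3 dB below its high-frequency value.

6.1 rad s⁻¹

For a single-pole high-pass, the −3 dB point is at the pole: ω = 6.1 rad s⁻¹.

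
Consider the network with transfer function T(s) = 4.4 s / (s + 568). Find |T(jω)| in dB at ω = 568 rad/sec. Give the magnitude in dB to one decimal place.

|j568| = 568
|j568 + 568| = √(568² + 568²) = 803.3
|T(j568)| = 4.4 × 568 / 803.3 = 3.1113
20 log₁₀(3.1113) = 9.86 dB

9.9 dB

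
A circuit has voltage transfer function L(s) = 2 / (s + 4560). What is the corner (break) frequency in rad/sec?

The single real pole at s = −4560 gives a corner at ω = 4560 rad/sec.

4560 rad/sec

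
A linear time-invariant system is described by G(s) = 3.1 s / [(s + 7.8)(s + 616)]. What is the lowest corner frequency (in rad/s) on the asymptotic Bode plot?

7.8 rad/s

Break frequencies occur at each pole and zero magnitude: 7.8 rad/s, 616 rad/s.
The lowest is 7.8 rad/s.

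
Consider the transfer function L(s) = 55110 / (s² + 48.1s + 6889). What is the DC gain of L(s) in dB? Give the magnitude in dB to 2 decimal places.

L(0) = 55110 / 6889 = 7.9997
20 log₁₀(7.9997) = 18.061 dB

18.06 dB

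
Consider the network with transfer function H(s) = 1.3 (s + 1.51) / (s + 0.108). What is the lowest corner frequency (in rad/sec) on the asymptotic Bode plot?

0.108 rad/sec

Break frequencies occur at each pole and zero magnitude: 0.108 rad/sec, 1.51 rad/sec.
The lowest is 0.108 rad/sec.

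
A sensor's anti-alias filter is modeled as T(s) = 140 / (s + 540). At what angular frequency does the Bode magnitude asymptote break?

540 rad/s

The single real pole at s = −540 gives a corner at ω = 540 rad/s.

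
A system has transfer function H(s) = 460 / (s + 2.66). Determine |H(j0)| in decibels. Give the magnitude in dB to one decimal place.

H(0) = 460 / 2.66 = 172.93
20 log₁₀(172.93) = 44.76 dB

44.8 dB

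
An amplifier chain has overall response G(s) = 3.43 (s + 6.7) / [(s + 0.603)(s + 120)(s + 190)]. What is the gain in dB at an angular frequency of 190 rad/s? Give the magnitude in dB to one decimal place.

-84.9 dB

|j190 + 6.7| = √(190² + 6.7²) = 190.1
|j190 + 0.603| = √(190² + 0.603²) = 190
|j190 + 120| = √(190² + 120²) = 224.7
|j190 + 190| = √(190² + 190²) = 268.7
|G(j190)| = 3.43 × 190.1 / (190 × 224.7 × 268.7) = 5.6839e-05
20 log₁₀(5.6839e-05) = -84.91 dB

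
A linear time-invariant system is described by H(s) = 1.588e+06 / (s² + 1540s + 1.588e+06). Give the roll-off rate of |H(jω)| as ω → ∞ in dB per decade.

With 0 zeros and 2 poles, the high-frequency asymptotic slope is 20 × (0 − 2) = -40 dB/decade.

-40 dB/decade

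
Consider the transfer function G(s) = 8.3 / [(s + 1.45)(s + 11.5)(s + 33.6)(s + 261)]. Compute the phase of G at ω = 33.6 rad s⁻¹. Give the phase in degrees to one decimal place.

∠(j33.6 + 1.45) = arctan(33.6/1.45) = 87.53°
∠(j33.6 + 11.5) = arctan(33.6/11.5) = 71.11°
∠(j33.6 + 33.6) = arctan(33.6/33.6) = 45.00°
∠(j33.6 + 261) = arctan(33.6/261) = 7.34°
∠G(j33.6) = − (87.53° + 71.11° + 45.00° + 7.34°) = -210.97°

-211.0°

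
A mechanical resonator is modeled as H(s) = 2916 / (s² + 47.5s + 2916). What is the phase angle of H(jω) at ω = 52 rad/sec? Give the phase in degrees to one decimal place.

-85.1°

∠[(j52)² + 47.5(j52) + 2916] = ∠[212 + j2470] = 85.09°
∠H(j52) = −85.09° = -85.09°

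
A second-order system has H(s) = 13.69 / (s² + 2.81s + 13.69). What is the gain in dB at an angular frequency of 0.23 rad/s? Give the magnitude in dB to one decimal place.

|(j0.23)² + 2.81(j0.23) + 13.69| = |13.637 + j0.6463| = 13.65
|H(j0.23)| = 13.69 / 13.65 = 1.0028
20 log₁₀(1.0028) = 0.02 dB

0.0 dB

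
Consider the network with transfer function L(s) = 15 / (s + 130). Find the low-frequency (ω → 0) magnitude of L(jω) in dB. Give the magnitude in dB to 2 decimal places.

-18.76 dB

L(0) = 15 / 130 = 0.11538
20 log₁₀(0.11538) = -18.757 dB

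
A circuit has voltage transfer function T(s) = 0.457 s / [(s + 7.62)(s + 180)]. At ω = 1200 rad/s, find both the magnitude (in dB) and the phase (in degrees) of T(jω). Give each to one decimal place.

|j1200| = 1200
|j1200 + 7.62| = √(1200² + 7.62²) = 1200
|j1200 + 180| = √(1200² + 180²) = 1213
|T(j1200)| = 0.457 × 1200 / (1200 × 1213) = 0.00037661
20 log₁₀(0.00037661) = -68.48 dB
∠(j1200) = 90.00°
∠(j1200 + 7.62) = arctan(1200/7.62) = 89.64°
∠(j1200 + 180) = arctan(1200/180) = 81.47°
∠T(j1200) = 90.00° − (89.64° + 81.47°) = -81.11°

|T| = -68.5 dB, ∠T = -81.1 deg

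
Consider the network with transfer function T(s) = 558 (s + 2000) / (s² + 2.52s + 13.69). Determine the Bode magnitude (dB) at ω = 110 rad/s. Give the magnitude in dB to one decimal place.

|j110 + 2000| = √(110² + 2000²) = 2003
|(j110)² + 2.52(j110) + 13.69| = |-12086 + j277.2| = 1.209e+04
|T(j110)| = 558 × 2003 / 1.209e+04 = 92.451
20 log₁₀(92.451) = 39.32 dB

39.3 dB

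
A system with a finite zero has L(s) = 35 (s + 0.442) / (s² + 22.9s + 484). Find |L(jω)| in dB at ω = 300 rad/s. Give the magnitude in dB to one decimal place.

|j300 + 0.442| = √(300² + 0.442²) = 300
|(j300)² + 22.9(j300) + 484| = |-89516 + j6870| = 8.978e+04
|L(j300)| = 35 × 300 / 8.978e+04 = 0.11695
20 log₁₀(0.11695) = -18.64 dB

-18.6 dB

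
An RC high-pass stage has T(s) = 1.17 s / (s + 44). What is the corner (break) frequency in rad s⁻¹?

The single real pole at s = −44 gives a corner at ω = 44 rad s⁻¹.

44 rad s⁻¹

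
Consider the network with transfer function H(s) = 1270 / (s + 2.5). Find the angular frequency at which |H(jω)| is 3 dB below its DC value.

For a single-pole low-pass, the −3 dB point is at the pole: ω = 2.5 rad/s.

2.5 rad/s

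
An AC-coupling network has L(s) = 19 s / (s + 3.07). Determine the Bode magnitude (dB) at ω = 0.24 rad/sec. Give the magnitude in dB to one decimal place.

3.4 dB

|j0.24| = 0.24
|j0.24 + 3.07| = √(0.24² + 3.07²) = 3.079
|L(j0.24)| = 19 × 0.24 / 3.079 = 1.4808
20 log₁₀(1.4808) = 3.41 dB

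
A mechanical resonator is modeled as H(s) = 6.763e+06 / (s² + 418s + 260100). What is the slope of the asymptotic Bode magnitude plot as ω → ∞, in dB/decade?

-40 dB/decade

With 0 zeros and 2 poles, the high-frequency asymptotic slope is 20 × (0 − 2) = -40 dB/decade.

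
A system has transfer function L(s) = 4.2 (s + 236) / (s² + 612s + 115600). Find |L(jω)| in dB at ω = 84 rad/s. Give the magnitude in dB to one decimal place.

-41.1 dB

|j84 + 236| = √(84² + 236²) = 250.5
|(j84)² + 612(j84) + 115600| = |1.0854e+05 + j51408| = 1.201e+05
|L(j84)| = 4.2 × 250.5 / 1.201e+05 = 0.0087601
20 log₁₀(0.0087601) = -41.15 dB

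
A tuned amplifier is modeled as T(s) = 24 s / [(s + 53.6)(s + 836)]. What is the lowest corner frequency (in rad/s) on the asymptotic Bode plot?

Break frequencies occur at each pole and zero magnitude: 53.6 rad/s, 836 rad/s.
The lowest is 53.6 rad/s.

53.6 rad/s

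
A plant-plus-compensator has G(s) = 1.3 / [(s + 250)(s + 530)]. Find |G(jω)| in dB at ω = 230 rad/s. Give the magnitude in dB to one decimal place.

|j230 + 250| = √(230² + 250²) = 339.7
|j230 + 530| = √(230² + 530²) = 577.8
|G(j230)| = 1.3 / (339.7 × 577.8) = 6.6236e-06
20 log₁₀(6.6236e-06) = -103.58 dB

-103.6 dB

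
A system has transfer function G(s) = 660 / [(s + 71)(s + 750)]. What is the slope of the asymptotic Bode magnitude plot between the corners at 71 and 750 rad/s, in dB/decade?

-20 dB/decade

In this band the factors already past their corner are: pole at 71; net slope = -20 dB/decade.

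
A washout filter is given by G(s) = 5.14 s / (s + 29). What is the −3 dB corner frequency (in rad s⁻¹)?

29 rad s⁻¹

For a single-pole high-pass, the −3 dB point is at the pole: ω = 29 rad s⁻¹.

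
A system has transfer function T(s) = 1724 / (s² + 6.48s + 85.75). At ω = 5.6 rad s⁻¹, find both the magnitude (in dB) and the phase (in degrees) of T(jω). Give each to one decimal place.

|T| = 28.4 dB, ∠T = -33.7 deg

|(j5.6)² + 6.48(j5.6) + 85.75| = |54.39 + j36.288| = 65.38
|T(j5.6)| = 1724 / 65.38 = 26.367
20 log₁₀(26.367) = 28.42 dB
∠[(j5.6)² + 6.48(j5.6) + 85.75] = ∠[54.39 + j36.288] = 33.71°
∠T(j5.6) = −33.71° = -33.71°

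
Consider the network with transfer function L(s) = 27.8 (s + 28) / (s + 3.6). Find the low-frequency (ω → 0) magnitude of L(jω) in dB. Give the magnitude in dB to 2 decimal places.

L(0) = 27.8 × 28 / 3.6 = 216.22
20 log₁₀(216.22) = 46.698 dB

46.70 dB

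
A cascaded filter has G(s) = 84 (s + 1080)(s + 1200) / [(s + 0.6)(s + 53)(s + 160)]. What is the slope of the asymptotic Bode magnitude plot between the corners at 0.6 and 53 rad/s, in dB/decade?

In this band the factors already past their corner are: pole at 0.6; net slope = -20 dB/decade.

-20 dB/decade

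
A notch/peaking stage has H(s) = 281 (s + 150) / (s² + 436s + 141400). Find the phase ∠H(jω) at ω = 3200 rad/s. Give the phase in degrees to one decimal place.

∠(j3200 + 150) = arctan(3200/150) = 87.32°
∠[(j3200)² + 436(j3200) + 141400] = ∠[-1.0099e+07 + j1.3952e+06] = 172.13°
∠H(j3200) = 87.32° − 172.13° = -84.82°

-84.8°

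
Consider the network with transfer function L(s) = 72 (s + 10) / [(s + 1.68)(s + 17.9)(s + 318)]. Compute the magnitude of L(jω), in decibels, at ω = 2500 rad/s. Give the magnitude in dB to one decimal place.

|j2500 + 10| = √(2500² + 10²) = 2500
|j2500 + 1.68| = √(2500² + 1.68²) = 2500
|j2500 + 17.9| = √(2500² + 17.9²) = 2500
|j2500 + 318| = √(2500² + 318²) = 2520
|L(j2500)| = 72 × 2500 / (2500 × 2500 × 2520) = 1.1428e-05
20 log₁₀(1.1428e-05) = -98.84 dB

-98.8 dB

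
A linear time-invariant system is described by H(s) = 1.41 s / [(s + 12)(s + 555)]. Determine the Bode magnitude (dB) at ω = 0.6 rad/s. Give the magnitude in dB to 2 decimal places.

-77.93 dB

|j0.6| = 0.6
|j0.6 + 12| = √(0.6² + 12²) = 12.01
|j0.6 + 555| = √(0.6² + 555²) = 555
|H(j0.6)| = 1.41 × 0.6 / (12.01 × 555) = 0.00012687
20 log₁₀(0.00012687) = -77.933 dB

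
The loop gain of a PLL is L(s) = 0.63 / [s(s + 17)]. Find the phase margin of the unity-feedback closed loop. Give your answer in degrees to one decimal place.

89.9°

Gain crossover: |L(jω)| = 1 at ω ≈ 0.0371 rad/s.
∠L(j0.0371) = −90° − arctan(0.0371/17) ≈ -90.12°
PM = 180° + (-90.12°) = 89.88°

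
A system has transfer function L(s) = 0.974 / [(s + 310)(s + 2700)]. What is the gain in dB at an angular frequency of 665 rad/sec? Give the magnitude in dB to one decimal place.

-126.4 dB

|j665 + 310| = √(665² + 310²) = 733.7
|j665 + 2700| = √(665² + 2700²) = 2781
|L(j665)| = 0.974 / (733.7 × 2781) = 4.774e-07
20 log₁₀(4.774e-07) = -126.42 dB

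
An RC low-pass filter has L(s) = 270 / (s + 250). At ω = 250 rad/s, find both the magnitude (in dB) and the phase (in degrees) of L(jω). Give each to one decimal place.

|j250 + 250| = √(250² + 250²) = 353.6
|L(j250)| = 270 / 353.6 = 0.76368
20 log₁₀(0.76368) = -2.34 dB
∠(j250 + 250) = arctan(250/250) = 45.00°
∠L(j250) = −45.00° = -45.00°

|L| = -2.3 dB, ∠L = -45.0 deg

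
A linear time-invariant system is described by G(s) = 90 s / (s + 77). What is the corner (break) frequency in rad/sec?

77 rad/sec

The single real pole at s = −77 gives a corner at ω = 77 rad/sec.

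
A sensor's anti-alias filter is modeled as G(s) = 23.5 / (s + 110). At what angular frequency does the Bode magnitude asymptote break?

The single real pole at s = −110 gives a corner at ω = 110 rad s⁻¹.

110 rad s⁻¹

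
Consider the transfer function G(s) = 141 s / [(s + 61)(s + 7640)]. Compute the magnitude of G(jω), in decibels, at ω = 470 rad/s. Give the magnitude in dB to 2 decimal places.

|j470| = 470
|j470 + 61| = √(470² + 61²) = 473.9
|j470 + 7640| = √(470² + 7640²) = 7654
|G(j470)| = 141 × 470 / (473.9 × 7654) = 0.018267
20 log₁₀(0.018267) = -34.766 dB

-34.77 dB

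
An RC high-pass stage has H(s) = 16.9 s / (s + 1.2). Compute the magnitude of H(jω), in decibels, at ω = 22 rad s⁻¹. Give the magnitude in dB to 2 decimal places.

24.54 dB

|j22| = 22
|j22 + 1.2| = √(22² + 1.2²) = 22.03
|H(j22)| = 16.9 × 22 / 22.03 = 16.875
20 log₁₀(16.875) = 24.545 dB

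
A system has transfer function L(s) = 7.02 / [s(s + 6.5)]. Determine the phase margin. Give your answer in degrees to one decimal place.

Gain crossover: |L(jω)| = 1 at ω ≈ 1.07 rad s⁻¹.
∠L(j1.07) = −90° − arctan(1.07/6.5) ≈ -99.31°
PM = 180° + (-99.31°) = 80.69°

80.7°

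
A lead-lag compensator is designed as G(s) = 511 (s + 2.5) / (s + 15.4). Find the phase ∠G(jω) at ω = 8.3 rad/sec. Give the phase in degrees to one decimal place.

∠(j8.3 + 2.5) = arctan(8.3/2.5) = 73.24°
∠(j8.3 + 15.4) = arctan(8.3/15.4) = 28.32°
∠G(j8.3) = 73.24° − 28.32° = 44.91°

44.9°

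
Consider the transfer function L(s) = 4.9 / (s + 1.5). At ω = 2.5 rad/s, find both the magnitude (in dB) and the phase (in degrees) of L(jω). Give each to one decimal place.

|j2.5 + 1.5| = √(2.5² + 1.5²) = 2.915
|L(j2.5)| = 4.9 / 2.915 = 1.6807
20 log₁₀(1.6807) = 4.51 dB
∠(j2.5 + 1.5) = arctan(2.5/1.5) = 59.04°
∠L(j2.5) = −59.04° = -59.04°

|L| = 4.5 dB, ∠L = -59.0°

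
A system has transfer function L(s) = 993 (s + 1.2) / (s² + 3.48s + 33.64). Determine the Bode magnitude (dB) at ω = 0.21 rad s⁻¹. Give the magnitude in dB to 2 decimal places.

31.13 dB

|j0.21 + 1.2| = √(0.21² + 1.2²) = 1.218
|(j0.21)² + 3.48(j0.21) + 33.64| = |33.596 + j0.7308| = 33.6
|L(j0.21)| = 993 × 1.218 / 33.6 = 35.999
20 log₁₀(35.999) = 31.126 dB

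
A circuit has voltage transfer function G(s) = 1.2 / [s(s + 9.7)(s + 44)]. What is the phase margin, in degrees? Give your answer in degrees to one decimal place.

90.0°

Gain crossover: |G(jω)| = 1 at ω ≈ 0.00281 rad s⁻¹.
∠G(j0.00281) = −90° − arctan(0.00281/9.7) − arctan(0.00281/44) ≈ -90.02°
PM = 180° + (-90.02°) = 89.98°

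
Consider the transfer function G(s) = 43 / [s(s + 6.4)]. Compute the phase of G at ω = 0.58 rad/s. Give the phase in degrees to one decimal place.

-95.2°

∠(j0.58 + 6.4) = arctan(0.58/6.4) = 5.18°
∠(j0.58) = 90.00°
∠G(j0.58) = − (5.18° + 90.00°) = -95.18°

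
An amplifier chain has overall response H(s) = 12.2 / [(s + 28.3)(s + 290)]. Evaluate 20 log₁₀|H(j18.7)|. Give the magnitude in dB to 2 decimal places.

|j18.7 + 28.3| = √(18.7² + 28.3²) = 33.92
|j18.7 + 290| = √(18.7² + 290²) = 290.6
|H(j18.7)| = 12.2 / (33.92 × 290.6) = 0.0012377
20 log₁₀(0.0012377) = -58.148 dB

-58.15 dB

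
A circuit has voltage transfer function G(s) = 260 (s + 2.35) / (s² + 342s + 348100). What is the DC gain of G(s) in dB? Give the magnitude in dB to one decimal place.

G(0) = 260 × 2.35 / 348100 = 0.0017552
20 log₁₀(0.0017552) = -55.11 dB

-55.1 dB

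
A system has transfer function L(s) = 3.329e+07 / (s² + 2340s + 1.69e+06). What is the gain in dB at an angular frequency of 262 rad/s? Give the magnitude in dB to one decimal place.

|(j262)² + 2340(j262) + 1.69e+06| = |1.6214e+06 + j6.1308e+05| = 1.733e+06
|L(j262)| = 3.329e+07 / 1.733e+06 = 19.205
20 log₁₀(19.205) = 25.67 dB

25.7 dB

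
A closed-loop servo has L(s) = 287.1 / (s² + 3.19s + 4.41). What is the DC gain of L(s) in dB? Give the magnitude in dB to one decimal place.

L(0) = 287.1 / 4.41 = 65.102
20 log₁₀(65.102) = 36.27 dB

36.3 dB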